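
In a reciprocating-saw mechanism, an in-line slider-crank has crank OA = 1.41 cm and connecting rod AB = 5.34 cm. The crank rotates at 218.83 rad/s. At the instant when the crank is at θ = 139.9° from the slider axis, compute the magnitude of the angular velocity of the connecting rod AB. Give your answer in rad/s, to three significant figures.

ω = 218.8 rad/s
The rod makes angle φ with the slider axis where L sinφ = r sinθ; differentiating, L cosφ·φ̇ = r ω cosθ.
L cosφ = √(L² − r² sin²θ) = 0.052622 m.
|ω_rod| = r ω |cosθ| / √(L² − r² sin²θ) = 0.0141·218.8·0.76492/0.052622 = 44.851 rad/s.

44.9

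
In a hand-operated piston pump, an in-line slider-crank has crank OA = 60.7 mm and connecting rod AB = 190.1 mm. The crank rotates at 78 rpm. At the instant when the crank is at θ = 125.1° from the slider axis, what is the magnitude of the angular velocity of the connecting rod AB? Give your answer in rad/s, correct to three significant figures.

ω = 8.168 rad/s (converted from 78 rpm).
The rod makes angle φ with the slider axis where L sinφ = r sinθ; differentiating, L cosφ·φ̇ = r ω cosθ.
L cosφ = √(L² − r² sin²θ) = 0.1835 m.
|ω_rod| = r ω |cosθ| / √(L² − r² sin²θ) = 0.0607·8.168·0.57501/0.1835 = 1.5536 rad/s.

1.55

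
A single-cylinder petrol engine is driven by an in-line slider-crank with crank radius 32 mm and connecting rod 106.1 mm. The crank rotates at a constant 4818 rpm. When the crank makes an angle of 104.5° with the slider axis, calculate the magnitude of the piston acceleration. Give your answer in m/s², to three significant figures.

ω = 2π·4818/60 = 504.5 rad/s
x(θ) = r cosθ + √(L² − r² sin²θ); with ω constant, a = ω²·d²x/dθ².
d²x/dθ² = −r cosθ − r²(cos2θ)/√u − r⁴ sin²2θ/(4u^{3/2}),  u = L² − r² sin²θ = 0.0102974 m².
Substituting r = 0.032 m, L = 0.1061 m, θ = 104.5°: d²x/dθ² = +0.016779 m.
a = ω²·d²x/dθ² = (504.5)²·(+0.016779) = +4271.3 m/s²;  |a| = 4271.3 m/s².

4270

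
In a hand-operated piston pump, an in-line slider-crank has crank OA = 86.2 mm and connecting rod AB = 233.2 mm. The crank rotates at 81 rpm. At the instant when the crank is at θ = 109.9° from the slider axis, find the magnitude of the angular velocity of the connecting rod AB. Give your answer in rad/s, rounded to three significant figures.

1.14

ω = 8.482 rad/s (converted from 81 rpm).
The rod makes angle φ with the slider axis where L sinφ = r sinθ; differentiating, L cosφ·φ̇ = r ω cosθ.
L cosφ = √(L² − r² sin²θ) = 0.21866 m.
|ω_rod| = r ω |cosθ| / √(L² − r² sin²θ) = 0.0862·8.482·0.34038/0.21866 = 1.1382 rad/s.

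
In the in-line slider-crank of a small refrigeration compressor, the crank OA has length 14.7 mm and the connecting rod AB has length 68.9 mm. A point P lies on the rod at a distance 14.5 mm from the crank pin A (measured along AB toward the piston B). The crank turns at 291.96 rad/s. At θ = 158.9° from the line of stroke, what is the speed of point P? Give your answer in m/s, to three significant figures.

3.49

ω = 292 rad/s.  Crank-pin speed |V_A| = rω = 4.2918 m/s, perpendicular to OA.
Rod angle: sinφ = −(r/L) sinθ ⇒ φ = -4.405°; ω_rod = −rω cosθ/√(L²−r²sin²θ) = +58.286 rad/s.
V_P = V_A + ω_rod × AP, with AP = 0.0145 m along the rod.
Components: V_Px = −rω sinθ − a·ω_rod·sinφ = -1.4801 m/s;  V_Py = rω cosθ + a·ω_rod·cosφ = -3.1614 m/s.
|V_P| = √(V_Px² + V_Py²) = 3.4907 m/s.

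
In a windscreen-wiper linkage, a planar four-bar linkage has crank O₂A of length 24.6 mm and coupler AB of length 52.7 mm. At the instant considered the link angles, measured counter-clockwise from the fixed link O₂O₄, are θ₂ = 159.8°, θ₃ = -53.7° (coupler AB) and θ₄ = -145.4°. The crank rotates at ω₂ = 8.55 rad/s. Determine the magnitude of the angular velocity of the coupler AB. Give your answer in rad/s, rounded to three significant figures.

3.26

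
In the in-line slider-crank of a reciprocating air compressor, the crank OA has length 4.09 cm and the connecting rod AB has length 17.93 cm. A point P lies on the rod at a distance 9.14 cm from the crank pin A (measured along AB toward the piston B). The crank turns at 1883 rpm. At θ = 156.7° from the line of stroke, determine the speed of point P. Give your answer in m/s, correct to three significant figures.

ω = 197.2 rad/s.  Crank-pin speed |V_A| = rω = 8.065 m/s, perpendicular to OA.
Rod angle: sinφ = −(r/L) sinθ ⇒ φ = -5.177°; ω_rod = −rω cosθ/√(L²−r²sin²θ) = +41.481 rad/s.
V_P = V_A + ω_rod × AP, with AP = 0.0914 m along the rod.
Components: V_Px = −rω sinθ − a·ω_rod·sinφ = -2.848 m/s;  V_Py = rω cosθ + a·ω_rod·cosφ = -3.6313 m/s.
|V_P| = √(V_Px² + V_Py²) = 4.6149 m/s.

4.61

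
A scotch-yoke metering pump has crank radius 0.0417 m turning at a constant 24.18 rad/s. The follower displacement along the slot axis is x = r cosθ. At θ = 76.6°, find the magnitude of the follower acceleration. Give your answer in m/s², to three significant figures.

ω = 24.18 rad/s
x = r cosθ ⇒ ẍ = −rω² cosθ (ω constant).
|a| = rω²|cosθ| = 0.0417·(24.18)²·|cos 76.6°| = 5.6502 m/s².

5.65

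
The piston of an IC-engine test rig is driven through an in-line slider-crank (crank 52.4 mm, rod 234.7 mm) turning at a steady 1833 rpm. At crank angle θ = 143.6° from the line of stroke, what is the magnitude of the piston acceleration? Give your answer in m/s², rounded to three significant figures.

ω = 2π·1833/60 = 192 rad/s
x(θ) = r cosθ + √(L² − r² sin²θ); with ω constant, a = ω²·d²x/dθ².
d²x/dθ² = −r cosθ − r²(cos2θ)/√u − r⁴ sin²2θ/(4u^{3/2}),  u = L² − r² sin²θ = 0.0541172 m².
Substituting r = 0.0524 m, L = 0.2347 m, θ = 143.6°: d²x/dθ² = +0.03855 m.
a = ω²·d²x/dθ² = (192)²·(+0.03855) = +1420.4 m/s²;  |a| = 1420.4 m/s².

1420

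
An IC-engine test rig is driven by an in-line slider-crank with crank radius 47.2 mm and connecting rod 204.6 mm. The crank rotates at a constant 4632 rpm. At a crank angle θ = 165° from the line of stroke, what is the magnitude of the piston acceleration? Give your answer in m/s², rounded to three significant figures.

ω = 2π·4632/60 = 485.1 rad/s
x(θ) = r cosθ + √(L² − r² sin²θ); with ω constant, a = ω²·d²x/dθ².
d²x/dθ² = −r cosθ − r²(cos2θ)/√u − r⁴ sin²2θ/(4u^{3/2}),  u = L² − r² sin²θ = 0.0417119 m².
Substituting r = 0.0472 m, L = 0.2046 m, θ = 165°: d²x/dθ² = +0.036108 m.
a = ω²·d²x/dθ² = (485.1)²·(+0.036108) = +8495.8 m/s²;  |a| = 8495.8 m/s².

8500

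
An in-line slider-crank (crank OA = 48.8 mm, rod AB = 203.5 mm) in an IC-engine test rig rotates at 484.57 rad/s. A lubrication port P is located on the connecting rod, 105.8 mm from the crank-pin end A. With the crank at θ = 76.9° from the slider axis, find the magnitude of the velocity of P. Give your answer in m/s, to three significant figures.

23.8

ω = 484.6 rad/s.  Crank-pin speed |V_A| = rω = 23.647 m/s, perpendicular to OA.
Rod angle: sinφ = −(r/L) sinθ ⇒ φ = -13.507°; ω_rod = −rω cosθ/√(L²−r²sin²θ) = -27.086 rad/s.
V_P = V_A + ω_rod × AP, with AP = 0.1058 m along the rod.
Components: V_Px = −rω sinθ − a·ω_rod·sinφ = -23.701 m/s;  V_Py = rω cosθ + a·ω_rod·cosφ = +2.5731 m/s.
|V_P| = √(V_Px² + V_Py²) = 23.84 m/s.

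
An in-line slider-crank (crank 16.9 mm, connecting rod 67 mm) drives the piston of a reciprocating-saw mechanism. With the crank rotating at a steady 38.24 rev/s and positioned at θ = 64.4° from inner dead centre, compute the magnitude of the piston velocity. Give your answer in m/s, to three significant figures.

4.07

ω = 2π·38.2 = 240.3 rad/s
For an in-line slider-crank, x = r cosθ + √(L² − r² sin²θ), so v = −rω sinθ·[1 + r cosθ/√(L² − r² sin²θ)].
With r = 0.0169 m, L = 0.067 m, θ = 64.4°: √(L² − r² sin²θ) = 0.065243 m.
v = −0.0169·240.3·0.90183·[1 + 0.0169·0.43209/0.065243] = -4.0718 m/s.
|v| = 4.0718 m/s.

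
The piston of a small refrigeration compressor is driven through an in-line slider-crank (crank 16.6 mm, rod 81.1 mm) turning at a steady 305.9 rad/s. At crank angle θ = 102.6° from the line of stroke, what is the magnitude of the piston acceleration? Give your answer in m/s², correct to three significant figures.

632

ω = 305.9 rad/s
x(θ) = r cosθ + √(L² − r² sin²θ); with ω constant, a = ω²·d²x/dθ².
d²x/dθ² = −r cosθ − r²(cos2θ)/√u − r⁴ sin²2θ/(4u^{3/2}),  u = L² − r² sin²θ = 0.00631476 m².
Substituting r = 0.0166 m, L = 0.0811 m, θ = 102.6°: d²x/dθ² = +0.006752 m.
a = ω²·d²x/dθ² = (305.9)²·(+0.006752) = +631.81 m/s²;  |a| = 631.81 m/s².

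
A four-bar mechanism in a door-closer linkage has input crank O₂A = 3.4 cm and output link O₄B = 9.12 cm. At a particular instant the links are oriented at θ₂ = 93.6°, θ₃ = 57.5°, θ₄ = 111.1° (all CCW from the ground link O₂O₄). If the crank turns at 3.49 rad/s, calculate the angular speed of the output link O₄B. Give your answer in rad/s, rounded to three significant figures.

0.952

ω₂ = 3.49 rad/s
Differentiating the loop-closure r₂e^{iθ₂}+r₃e^{iθ₃}=r₁+r₄e^{iθ₄} gives r₂ω₂e^{iθ₂}+r₃ω₃e^{iθ₃}=r₄ω₄e^{iθ₄}.
Eliminating the other unknown: ω₄ = r₂ω₂ sin(θ₂−θ₃) / [r₄ sin(θ₄−θ₃)].
Numerator sine = +0.58920; denominator sine = +0.80489.
Result = 0.034·3.49·(+0.58920) / (0.0912·(+0.80489)) = +0.95243 rad/s; magnitude 0.95243 rad/s.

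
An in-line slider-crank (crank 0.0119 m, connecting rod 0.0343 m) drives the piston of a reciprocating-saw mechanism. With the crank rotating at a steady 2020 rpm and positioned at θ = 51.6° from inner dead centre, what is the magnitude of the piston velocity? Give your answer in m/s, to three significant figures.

2.41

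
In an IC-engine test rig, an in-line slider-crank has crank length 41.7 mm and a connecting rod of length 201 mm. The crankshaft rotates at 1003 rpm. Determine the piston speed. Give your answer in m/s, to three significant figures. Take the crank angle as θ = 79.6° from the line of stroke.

4.47

ω = 2π·1003/60 = 105 rad/s
For an in-line slider-crank, x = r cosθ + √(L² − r² sin²θ), so v = −rω sinθ·[1 + r cosθ/√(L² − r² sin²θ)].
With r = 0.0417 m, L = 0.201 m, θ = 79.6°: √(L² − r² sin²θ) = 0.19677 m.
v = −0.0417·105·0.98357·[1 + 0.0417·0.18052/0.19677] = -4.4728 m/s.
|v| = 4.4728 m/s.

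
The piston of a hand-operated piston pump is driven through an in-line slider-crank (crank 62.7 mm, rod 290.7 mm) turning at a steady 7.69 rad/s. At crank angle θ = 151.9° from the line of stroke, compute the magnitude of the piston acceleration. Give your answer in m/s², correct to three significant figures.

2.82

ω = 7.69 rad/s
x(θ) = r cosθ + √(L² − r² sin²θ); with ω constant, a = ω²·d²x/dθ².
d²x/dθ² = −r cosθ − r²(cos2θ)/√u − r⁴ sin²2θ/(4u^{3/2}),  u = L² − r² sin²θ = 0.0836343 m².
Substituting r = 0.0627 m, L = 0.2907 m, θ = 151.9°: d²x/dθ² = +0.047637 m.
a = ω²·d²x/dθ² = (7.69)²·(+0.047637) = +2.8171 m/s²;  |a| = 2.8171 m/s².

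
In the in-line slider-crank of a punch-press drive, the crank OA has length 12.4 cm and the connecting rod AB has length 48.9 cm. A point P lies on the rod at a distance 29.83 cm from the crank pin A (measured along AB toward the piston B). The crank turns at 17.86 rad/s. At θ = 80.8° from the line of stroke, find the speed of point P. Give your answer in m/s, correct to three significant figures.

ω = 17.86 rad/s.  Crank-pin speed |V_A| = rω = 2.2146 m/s, perpendicular to OA.
Rod angle: sinφ = −(r/L) sinθ ⇒ φ = -14.496°; ω_rod = −rω cosθ/√(L²−r²sin²θ) = -0.7479 rad/s.
V_P = V_A + ω_rod × AP, with AP = 0.2983 m along the rod.
Components: V_Px = −rω sinθ − a·ω_rod·sinφ = -2.242 m/s;  V_Py = rω cosθ + a·ω_rod·cosφ = +0.13808 m/s.
|V_P| = √(V_Px² + V_Py²) = 2.2462 m/s.

2.25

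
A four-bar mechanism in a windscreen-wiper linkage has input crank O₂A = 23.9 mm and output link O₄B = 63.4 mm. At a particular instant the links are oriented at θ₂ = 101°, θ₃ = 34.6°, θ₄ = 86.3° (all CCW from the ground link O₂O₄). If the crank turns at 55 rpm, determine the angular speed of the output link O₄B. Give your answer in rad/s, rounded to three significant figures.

2.54

ω₂ = 5.76 rad/s (from 55 rpm).
Differentiating the loop-closure r₂e^{iθ₂}+r₃e^{iθ₃}=r₁+r₄e^{iθ₄} gives r₂ω₂e^{iθ₂}+r₃ω₃e^{iθ₃}=r₄ω₄e^{iθ₄}.
Eliminating the other unknown: ω₄ = r₂ω₂ sin(θ₂−θ₃) / [r₄ sin(θ₄−θ₃)].
Numerator sine = +0.91636; denominator sine = +0.78478.
Result = 0.0239·5.76·(+0.91636) / (0.0634·(+0.78478)) = +2.5353 rad/s; magnitude 2.5353 rad/s.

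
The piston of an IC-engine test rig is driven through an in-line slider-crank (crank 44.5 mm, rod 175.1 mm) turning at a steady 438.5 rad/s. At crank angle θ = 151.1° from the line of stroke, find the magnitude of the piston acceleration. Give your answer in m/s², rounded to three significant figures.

6300

ω = 438.5 rad/s
x(θ) = r cosθ + √(L² − r² sin²θ); with ω constant, a = ω²·d²x/dθ².
d²x/dθ² = −r cosθ − r²(cos2θ)/√u − r⁴ sin²2θ/(4u^{3/2}),  u = L² − r² sin²θ = 0.0301975 m².
Substituting r = 0.0445 m, L = 0.1751 m, θ = 151.1°: d²x/dθ² = +0.032752 m.
a = ω²·d²x/dθ² = (438.5)²·(+0.032752) = +6297.6 m/s²;  |a| = 6297.6 m/s².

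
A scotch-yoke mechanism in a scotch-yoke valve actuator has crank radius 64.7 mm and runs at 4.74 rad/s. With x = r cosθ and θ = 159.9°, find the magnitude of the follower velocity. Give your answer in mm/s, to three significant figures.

105

ω = 4.74 rad/s
x = r cosθ ⇒ ẋ = −rω sinθ.
|v| = rω|sinθ| = 0.0647·4.74·|sin 159.9°| = 0.10539 m/s = 105.39 mm/s.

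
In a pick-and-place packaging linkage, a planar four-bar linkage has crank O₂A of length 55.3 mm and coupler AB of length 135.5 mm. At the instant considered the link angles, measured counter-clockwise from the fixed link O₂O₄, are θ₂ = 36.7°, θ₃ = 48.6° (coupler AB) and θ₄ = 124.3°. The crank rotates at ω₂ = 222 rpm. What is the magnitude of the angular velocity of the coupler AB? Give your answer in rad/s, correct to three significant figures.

ω₂ = 23.25 rad/s (from 222 rpm).
Differentiating the loop-closure r₂e^{iθ₂}+r₃e^{iθ₃}=r₁+r₄e^{iθ₄} gives r₂ω₂e^{iθ₂}+r₃ω₃e^{iθ₃}=r₄ω₄e^{iθ₄}.
Eliminating the other unknown: ω₃ = r₂ω₂ sin(θ₄−θ₂) / [r₃ sin(θ₃−θ₄)].
Numerator sine = +0.99912; denominator sine = -0.96902.
Result = 0.0553·23.25·(+0.99912) / (0.1355·(-0.96902)) = -9.7826 rad/s; magnitude 9.7826 rad/s.

9.78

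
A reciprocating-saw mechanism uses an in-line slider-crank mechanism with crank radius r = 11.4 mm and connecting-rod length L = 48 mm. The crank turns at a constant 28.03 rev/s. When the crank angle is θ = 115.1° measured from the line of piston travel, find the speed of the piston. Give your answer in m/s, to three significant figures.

1.63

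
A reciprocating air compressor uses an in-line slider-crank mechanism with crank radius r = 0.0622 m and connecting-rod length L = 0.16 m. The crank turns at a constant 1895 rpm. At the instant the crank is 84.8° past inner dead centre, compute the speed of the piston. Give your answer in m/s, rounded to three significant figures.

12.8

ω = 2π·1895/60 = 198.4 rad/s
For an in-line slider-crank, x = r cosθ + √(L² − r² sin²θ), so v = −rω sinθ·[1 + r cosθ/√(L² − r² sin²θ)].
With r = 0.0622 m, L = 0.16 m, θ = 84.8°: √(L² − r² sin²θ) = 0.14752 m.
v = −0.0622·198.4·0.99588·[1 + 0.0622·0.09063/0.14752] = -12.762 m/s.
|v| = 12.762 m/s.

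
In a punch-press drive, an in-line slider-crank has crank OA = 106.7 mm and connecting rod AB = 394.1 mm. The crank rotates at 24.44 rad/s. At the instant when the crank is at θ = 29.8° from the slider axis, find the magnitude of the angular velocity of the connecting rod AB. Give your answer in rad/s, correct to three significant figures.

ω = 24.44 rad/s
The rod makes angle φ with the slider axis where L sinφ = r sinθ; differentiating, L cosφ·φ̇ = r ω cosθ.
L cosφ = √(L² − r² sin²θ) = 0.39052 m.
|ω_rod| = r ω |cosθ| / √(L² − r² sin²θ) = 0.1067·24.44·0.86777/0.39052 = 5.7947 rad/s.

5.79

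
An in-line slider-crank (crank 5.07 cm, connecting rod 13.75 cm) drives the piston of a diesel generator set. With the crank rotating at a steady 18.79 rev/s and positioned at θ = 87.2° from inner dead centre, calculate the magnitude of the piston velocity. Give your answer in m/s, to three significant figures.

6.09

ω = 2π·18.8 = 118.1 rad/s
For an in-line slider-crank, x = r cosθ + √(L² − r² sin²θ), so v = −rω sinθ·[1 + r cosθ/√(L² − r² sin²θ)].
With r = 0.0507 m, L = 0.1375 m, θ = 87.2°: √(L² − r² sin²θ) = 0.12784 m.
v = −0.0507·118.1·0.99881·[1 + 0.0507·0.04885/0.12784] = -6.0944 m/s.
|v| = 6.0944 m/s.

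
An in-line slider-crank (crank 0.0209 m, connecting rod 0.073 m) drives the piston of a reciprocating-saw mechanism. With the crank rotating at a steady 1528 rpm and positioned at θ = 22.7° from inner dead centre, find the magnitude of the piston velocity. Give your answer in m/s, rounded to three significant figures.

1.63

ω = 2π·1528/60 = 160 rad/s
For an in-line slider-crank, x = r cosθ + √(L² − r² sin²θ), so v = −rω sinθ·[1 + r cosθ/√(L² − r² sin²θ)].
With r = 0.0209 m, L = 0.073 m, θ = 22.7°: √(L² − r² sin²θ) = 0.072553 m.
v = −0.0209·160·0.38591·[1 + 0.0209·0.92254/0.072553] = -1.6335 m/s.
|v| = 1.6335 m/s.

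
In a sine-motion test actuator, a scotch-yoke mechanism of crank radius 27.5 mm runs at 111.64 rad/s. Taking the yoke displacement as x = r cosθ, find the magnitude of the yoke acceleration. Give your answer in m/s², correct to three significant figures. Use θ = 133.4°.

235

ω = 111.6 rad/s
x = r cosθ ⇒ ẍ = −rω² cosθ (ω constant).
|a| = rω²|cosθ| = 0.0275·(111.6)²·|cos 133.4°| = 235.5 m/s².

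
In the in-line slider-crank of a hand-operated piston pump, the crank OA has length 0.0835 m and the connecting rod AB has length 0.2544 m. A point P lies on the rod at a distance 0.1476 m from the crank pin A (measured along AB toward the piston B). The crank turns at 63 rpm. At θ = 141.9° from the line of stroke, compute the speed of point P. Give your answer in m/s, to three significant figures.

0.341

ω = 6.597 rad/s.  Crank-pin speed |V_A| = rω = 0.55088 m/s, perpendicular to OA.
Rod angle: sinφ = −(r/L) sinθ ⇒ φ = -11.685°; ω_rod = −rω cosθ/√(L²−r²sin²θ) = +1.7401 rad/s.
V_P = V_A + ω_rod × AP, with AP = 0.1476 m along the rod.
Components: V_Px = −rω sinθ − a·ω_rod·sinφ = -0.2879 m/s;  V_Py = rω cosθ + a·ω_rod·cosφ = -0.18199 m/s.
|V_P| = √(V_Px² + V_Py²) = 0.34059 m/s.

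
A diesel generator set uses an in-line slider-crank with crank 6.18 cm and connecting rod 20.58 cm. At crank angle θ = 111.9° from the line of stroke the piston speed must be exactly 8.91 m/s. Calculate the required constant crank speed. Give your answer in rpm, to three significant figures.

For an in-line slider-crank, |v_piston| = rω|sinθ|·[1 + r cosθ/√(L² − r² sin²θ)].
With r = 0.0618 m, L = 0.2058 m, θ = 111.9°: the bracketed kinematic factor |dx/dθ| = 0.050653 m.
ω = v/|dx/dθ| = 8.91/0.050653 = 175.9 rad/s.
N = 60ω/(2π) = 1679.7 rpm.

1680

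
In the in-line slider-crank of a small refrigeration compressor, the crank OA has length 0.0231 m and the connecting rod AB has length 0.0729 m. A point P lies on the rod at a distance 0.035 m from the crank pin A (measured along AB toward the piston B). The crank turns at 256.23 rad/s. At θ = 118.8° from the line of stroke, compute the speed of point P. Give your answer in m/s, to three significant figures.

ω = 256.2 rad/s.  Crank-pin speed |V_A| = rω = 5.9189 m/s, perpendicular to OA.
Rod angle: sinφ = −(r/L) sinθ ⇒ φ = -16.122°; ω_rod = −rω cosθ/√(L²−r²sin²θ) = +40.716 rad/s.
V_P = V_A + ω_rod × AP, with AP = 0.035 m along the rod.
Components: V_Px = −rω sinθ − a·ω_rod·sinφ = -4.7911 m/s;  V_Py = rω cosθ + a·ω_rod·cosφ = -1.4824 m/s.
|V_P| = √(V_Px² + V_Py²) = 5.0152 m/s.

5.02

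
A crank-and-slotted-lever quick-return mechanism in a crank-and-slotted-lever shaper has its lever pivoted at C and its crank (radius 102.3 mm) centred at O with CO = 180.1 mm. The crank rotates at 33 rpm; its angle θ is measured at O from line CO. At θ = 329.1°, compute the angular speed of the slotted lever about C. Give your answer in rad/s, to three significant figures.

1.22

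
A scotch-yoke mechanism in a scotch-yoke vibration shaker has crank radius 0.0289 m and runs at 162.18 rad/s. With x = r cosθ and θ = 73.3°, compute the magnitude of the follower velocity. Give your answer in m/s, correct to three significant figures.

ω = 162.2 rad/s
x = r cosθ ⇒ ẋ = −rω sinθ.
|v| = rω|sinθ| = 0.0289·162.2·|sin 73.3°| = 4.4893 m/s.

4.49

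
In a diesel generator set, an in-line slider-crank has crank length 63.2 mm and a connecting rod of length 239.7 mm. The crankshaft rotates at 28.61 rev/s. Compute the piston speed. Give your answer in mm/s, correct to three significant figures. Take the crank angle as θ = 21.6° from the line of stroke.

5210

ω = 2π·28.6 = 179.8 rad/s
For an in-line slider-crank, x = r cosθ + √(L² − r² sin²θ), so v = −rω sinθ·[1 + r cosθ/√(L² − r² sin²θ)].
With r = 0.0632 m, L = 0.2397 m, θ = 21.6°: √(L² − r² sin²θ) = 0.23857 m.
v = −0.0632·179.8·0.36812·[1 + 0.0632·0.92978/0.23857] = -5.2124 m/s.
|v| = 5.2124 m/s = 5212.4 mm/s.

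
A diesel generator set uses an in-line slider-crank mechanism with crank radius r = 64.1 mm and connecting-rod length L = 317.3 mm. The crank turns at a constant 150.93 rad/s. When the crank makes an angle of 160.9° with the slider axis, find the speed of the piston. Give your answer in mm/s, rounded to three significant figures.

ω = 150.9 rad/s
For an in-line slider-crank, x = r cosθ + √(L² − r² sin²θ), so v = −rω sinθ·[1 + r cosθ/√(L² − r² sin²θ)].
With r = 0.0641 m, L = 0.3173 m, θ = 160.9°: √(L² − r² sin²θ) = 0.31661 m.
v = −0.0641·150.9·0.32722·[1 + 0.0641·-0.94495/0.31661] = -2.5601 m/s.
|v| = 2.5601 m/s = 2560.1 mm/s.

2560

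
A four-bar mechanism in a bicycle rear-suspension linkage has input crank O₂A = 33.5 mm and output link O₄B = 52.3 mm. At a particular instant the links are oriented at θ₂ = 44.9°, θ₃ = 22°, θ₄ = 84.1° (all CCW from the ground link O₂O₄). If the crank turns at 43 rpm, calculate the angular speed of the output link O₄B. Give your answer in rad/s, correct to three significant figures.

1.27

ω₂ = 4.503 rad/s (from 43 rpm).
Differentiating the loop-closure r₂e^{iθ₂}+r₃e^{iθ₃}=r₁+r₄e^{iθ₄} gives r₂ω₂e^{iθ₂}+r₃ω₃e^{iθ₃}=r₄ω₄e^{iθ₄}.
Eliminating the other unknown: ω₄ = r₂ω₂ sin(θ₂−θ₃) / [r₄ sin(θ₄−θ₃)].
Numerator sine = +0.38912; denominator sine = +0.88377.
Result = 0.0335·4.503·(+0.38912) / (0.0523·(+0.88377)) = +1.27 rad/s; magnitude 1.27 rad/s.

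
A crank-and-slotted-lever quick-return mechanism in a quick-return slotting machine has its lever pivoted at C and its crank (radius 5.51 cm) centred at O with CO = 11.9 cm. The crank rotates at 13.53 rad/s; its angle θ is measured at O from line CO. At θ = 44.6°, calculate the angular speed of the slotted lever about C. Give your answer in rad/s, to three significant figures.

ω = 13.53 rad/s
Crank pin A relative to C: A = (d + r cosθ, r sinθ); lever angle φ = atan2(r sinθ, d + r cosθ).
Differentiating tanφ: φ̇ = rω(d cosθ + r)/(d² + r² + 2dr cosθ).
d² + r² + 2dr cosθ = |CA|² = 0.0265344 m²;  d cosθ + r = +0.13983 m.
|ω_lever| = |0.0551·13.53·+0.13983| / 0.0265344 = 3.9287 rad/s.

3.93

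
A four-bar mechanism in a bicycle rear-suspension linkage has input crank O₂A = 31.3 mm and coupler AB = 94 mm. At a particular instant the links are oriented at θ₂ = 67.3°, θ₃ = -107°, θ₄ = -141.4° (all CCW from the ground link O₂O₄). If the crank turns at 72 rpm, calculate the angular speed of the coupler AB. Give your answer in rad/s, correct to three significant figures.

ω₂ = 7.54 rad/s (from 72 rpm).
Differentiating the loop-closure r₂e^{iθ₂}+r₃e^{iθ₃}=r₁+r₄e^{iθ₄} gives r₂ω₂e^{iθ₂}+r₃ω₃e^{iθ₃}=r₄ω₄e^{iθ₄}.
Eliminating the other unknown: ω₃ = r₂ω₂ sin(θ₄−θ₂) / [r₃ sin(θ₃−θ₄)].
Numerator sine = +0.48022; denominator sine = +0.56497.
Result = 0.0313·7.54·(+0.48022) / (0.094·(+0.56497)) = +2.134 rad/s; magnitude 2.134 rad/s.

2.13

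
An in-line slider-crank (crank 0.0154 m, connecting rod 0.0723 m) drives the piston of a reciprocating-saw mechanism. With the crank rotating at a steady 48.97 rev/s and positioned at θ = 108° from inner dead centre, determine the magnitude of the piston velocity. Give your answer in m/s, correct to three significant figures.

4.20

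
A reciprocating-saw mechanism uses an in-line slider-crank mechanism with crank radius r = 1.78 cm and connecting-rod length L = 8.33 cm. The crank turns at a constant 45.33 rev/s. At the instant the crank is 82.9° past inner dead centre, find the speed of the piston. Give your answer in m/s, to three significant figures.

ω = 2π·45.3 = 284.8 rad/s
For an in-line slider-crank, x = r cosθ + √(L² − r² sin²θ), so v = −rω sinθ·[1 + r cosθ/√(L² − r² sin²θ)].
With r = 0.0178 m, L = 0.0833 m, θ = 82.9°: √(L² − r² sin²θ) = 0.081406 m.
v = −0.0178·284.8·0.99233·[1 + 0.0178·0.12360/0.081406] = -5.1668 m/s.
|v| = 5.1668 m/s.

5.17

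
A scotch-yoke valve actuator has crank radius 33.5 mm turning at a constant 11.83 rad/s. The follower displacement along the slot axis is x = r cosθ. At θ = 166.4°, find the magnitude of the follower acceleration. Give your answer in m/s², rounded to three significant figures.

4.56

ω = 11.83 rad/s
x = r cosθ ⇒ ẍ = −rω² cosθ (ω constant).
|a| = rω²|cosθ| = 0.0335·(11.83)²·|cos 166.4°| = 4.5568 m/s².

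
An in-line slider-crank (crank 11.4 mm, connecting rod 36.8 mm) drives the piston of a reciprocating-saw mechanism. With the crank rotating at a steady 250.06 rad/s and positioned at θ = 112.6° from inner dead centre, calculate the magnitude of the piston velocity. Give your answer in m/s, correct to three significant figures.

ω = 250.1 rad/s
For an in-line slider-crank, x = r cosθ + √(L² − r² sin²θ), so v = −rω sinθ·[1 + r cosθ/√(L² − r² sin²θ)].
With r = 0.0114 m, L = 0.0368 m, θ = 112.6°: √(L² − r² sin²θ) = 0.035263 m.
v = −0.0114·250.1·0.92321·[1 + 0.0114·-0.38430/0.035263] = -2.3048 m/s.
|v| = 2.3048 m/s.

2.30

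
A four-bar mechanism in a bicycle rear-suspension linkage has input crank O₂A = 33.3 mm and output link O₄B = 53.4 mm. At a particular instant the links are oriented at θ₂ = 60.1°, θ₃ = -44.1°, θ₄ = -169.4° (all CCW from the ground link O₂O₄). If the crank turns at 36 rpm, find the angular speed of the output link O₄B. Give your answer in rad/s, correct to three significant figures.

2.79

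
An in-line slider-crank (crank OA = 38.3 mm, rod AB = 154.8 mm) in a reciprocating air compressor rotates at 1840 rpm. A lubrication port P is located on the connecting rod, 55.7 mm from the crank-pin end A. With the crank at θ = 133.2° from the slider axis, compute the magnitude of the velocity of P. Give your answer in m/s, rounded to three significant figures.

5.99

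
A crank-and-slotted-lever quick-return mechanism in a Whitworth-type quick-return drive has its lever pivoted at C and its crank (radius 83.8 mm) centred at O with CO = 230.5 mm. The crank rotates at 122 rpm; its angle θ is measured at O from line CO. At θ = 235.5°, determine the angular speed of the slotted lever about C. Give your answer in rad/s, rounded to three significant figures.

ω = 12.78 rad/s (from 122 rpm).
Crank pin A relative to C: A = (d + r cosθ, r sinθ); lever angle φ = atan2(r sinθ, d + r cosθ).
Differentiating tanφ: φ̇ = rω(d cosθ + r)/(d² + r² + 2dr cosθ).
d² + r² + 2dr cosθ = |CA|² = 0.0382714 m²;  d cosθ + r = -0.046757 m.
|ω_lever| = |0.0838·12.78·-0.046757| / 0.0382714 = 1.308 rad/s.

1.31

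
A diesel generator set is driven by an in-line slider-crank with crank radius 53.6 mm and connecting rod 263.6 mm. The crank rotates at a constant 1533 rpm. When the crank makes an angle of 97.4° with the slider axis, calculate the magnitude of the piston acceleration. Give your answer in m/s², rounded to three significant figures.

455

ω = 2π·1533/60 = 160.5 rad/s
x(θ) = r cosθ + √(L² − r² sin²θ); with ω constant, a = ω²·d²x/dθ².
d²x/dθ² = −r cosθ − r²(cos2θ)/√u − r⁴ sin²2θ/(4u^{3/2}),  u = L² − r² sin²θ = 0.0666597 m².
Substituting r = 0.0536 m, L = 0.2636 m, θ = 97.4°: d²x/dθ² = +0.017654 m.
a = ω²·d²x/dθ² = (160.5)²·(+0.017654) = +454.97 m/s²;  |a| = 454.97 m/s².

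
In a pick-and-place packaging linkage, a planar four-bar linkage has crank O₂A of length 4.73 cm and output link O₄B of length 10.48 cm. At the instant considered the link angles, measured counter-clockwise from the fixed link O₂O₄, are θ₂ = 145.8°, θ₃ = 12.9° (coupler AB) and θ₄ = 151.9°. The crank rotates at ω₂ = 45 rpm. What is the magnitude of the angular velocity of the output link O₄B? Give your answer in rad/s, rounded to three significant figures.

2.37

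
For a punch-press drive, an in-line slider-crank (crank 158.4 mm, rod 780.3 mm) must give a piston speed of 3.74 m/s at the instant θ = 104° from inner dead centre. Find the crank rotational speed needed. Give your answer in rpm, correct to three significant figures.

For an in-line slider-crank, |v_piston| = rω|sinθ|·[1 + r cosθ/√(L² − r² sin²θ)].
With r = 0.1584 m, L = 0.7803 m, θ = 104°: the bracketed kinematic factor |dx/dθ| = 0.146 m.
ω = v/|dx/dθ| = 3.74/0.146 = 25.617 rad/s.
N = 60ω/(2π) = 244.63 rpm.

245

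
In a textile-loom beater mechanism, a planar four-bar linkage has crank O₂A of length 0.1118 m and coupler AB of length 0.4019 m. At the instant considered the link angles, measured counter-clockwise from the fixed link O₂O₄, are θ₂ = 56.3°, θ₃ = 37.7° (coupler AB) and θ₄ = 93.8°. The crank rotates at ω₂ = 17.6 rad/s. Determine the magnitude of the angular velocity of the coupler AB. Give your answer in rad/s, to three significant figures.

3.59

ω₂ = 17.6 rad/s
Differentiating the loop-closure r₂e^{iθ₂}+r₃e^{iθ₃}=r₁+r₄e^{iθ₄} gives r₂ω₂e^{iθ₂}+r₃ω₃e^{iθ₃}=r₄ω₄e^{iθ₄}.
Eliminating the other unknown: ω₃ = r₂ω₂ sin(θ₄−θ₂) / [r₃ sin(θ₃−θ₄)].
Numerator sine = +0.60876; denominator sine = -0.83001.
Result = 0.1118·17.6·(+0.60876) / (0.4019·(-0.83001)) = -3.5909 rad/s; magnitude 3.5909 rad/s.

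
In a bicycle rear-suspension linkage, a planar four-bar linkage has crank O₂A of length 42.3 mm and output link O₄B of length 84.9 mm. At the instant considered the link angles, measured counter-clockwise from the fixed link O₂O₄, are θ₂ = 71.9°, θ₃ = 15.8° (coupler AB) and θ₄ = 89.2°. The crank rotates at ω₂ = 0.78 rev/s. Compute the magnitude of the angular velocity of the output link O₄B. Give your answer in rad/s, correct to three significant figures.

ω₂ = 4.901 rad/s (from 0.78 rev/s).
Differentiating the loop-closure r₂e^{iθ₂}+r₃e^{iθ₃}=r₁+r₄e^{iθ₄} gives r₂ω₂e^{iθ₂}+r₃ω₃e^{iθ₃}=r₄ω₄e^{iθ₄}.
Eliminating the other unknown: ω₄ = r₂ω₂ sin(θ₂−θ₃) / [r₄ sin(θ₄−θ₃)].
Numerator sine = +0.83001; denominator sine = +0.95832.
Result = 0.0423·4.901·(+0.83001) / (0.0849·(+0.95832)) = +2.1149 rad/s; magnitude 2.1149 rad/s.

2.11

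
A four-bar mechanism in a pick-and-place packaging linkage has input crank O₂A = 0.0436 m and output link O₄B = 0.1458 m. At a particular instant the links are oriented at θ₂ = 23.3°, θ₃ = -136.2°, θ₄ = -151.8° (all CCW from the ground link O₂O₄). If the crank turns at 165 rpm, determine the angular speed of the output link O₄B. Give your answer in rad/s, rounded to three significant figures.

ω₂ = 17.28 rad/s (from 165 rpm).
Differentiating the loop-closure r₂e^{iθ₂}+r₃e^{iθ₃}=r₁+r₄e^{iθ₄} gives r₂ω₂e^{iθ₂}+r₃ω₃e^{iθ₃}=r₄ω₄e^{iθ₄}.
Eliminating the other unknown: ω₄ = r₂ω₂ sin(θ₂−θ₃) / [r₄ sin(θ₄−θ₃)].
Numerator sine = +0.35021; denominator sine = -0.26892.
Result = 0.0436·17.28·(+0.35021) / (0.1458·(-0.26892)) = -6.7289 rad/s; magnitude 6.7289 rad/s.

6.73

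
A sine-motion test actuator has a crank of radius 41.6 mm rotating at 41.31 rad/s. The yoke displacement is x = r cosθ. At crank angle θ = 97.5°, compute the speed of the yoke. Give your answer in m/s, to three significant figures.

1.70

ω = 41.31 rad/s
x = r cosθ ⇒ ẋ = −rω sinθ.
|v| = rω|sinθ| = 0.0416·41.31·|sin 97.5°| = 1.7038 m/s.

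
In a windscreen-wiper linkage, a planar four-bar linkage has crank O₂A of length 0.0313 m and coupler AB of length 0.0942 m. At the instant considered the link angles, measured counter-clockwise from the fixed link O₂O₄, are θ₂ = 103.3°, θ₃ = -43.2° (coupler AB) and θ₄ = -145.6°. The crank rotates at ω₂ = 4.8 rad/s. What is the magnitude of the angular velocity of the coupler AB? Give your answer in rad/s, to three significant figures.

1.52

ω₂ = 4.8 rad/s
Differentiating the loop-closure r₂e^{iθ₂}+r₃e^{iθ₃}=r₁+r₄e^{iθ₄} gives r₂ω₂e^{iθ₂}+r₃ω₃e^{iθ₃}=r₄ω₄e^{iθ₄}.
Eliminating the other unknown: ω₃ = r₂ω₂ sin(θ₄−θ₂) / [r₃ sin(θ₃−θ₄)].
Numerator sine = +0.93295; denominator sine = +0.97667.
Result = 0.0313·4.8·(+0.93295) / (0.0942·(+0.97667)) = +1.5235 rad/s; magnitude 1.5235 rad/s.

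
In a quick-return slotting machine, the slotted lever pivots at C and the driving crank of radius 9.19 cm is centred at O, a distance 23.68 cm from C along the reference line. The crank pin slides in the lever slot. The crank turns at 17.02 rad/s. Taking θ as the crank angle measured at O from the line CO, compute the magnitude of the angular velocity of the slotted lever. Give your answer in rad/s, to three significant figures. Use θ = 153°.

ω = 17.02 rad/s
Crank pin A relative to C: A = (d + r cosθ, r sinθ); lever angle φ = atan2(r sinθ, d + r cosθ).
Differentiating tanφ: φ̇ = rω(d cosθ + r)/(d² + r² + 2dr cosθ).
d² + r² + 2dr cosθ = |CA|² = 0.0257398 m²;  d cosθ + r = -0.11909 m.
|ω_lever| = |0.0919·17.02·-0.11909| / 0.0257398 = 7.2368 rad/s.

7.24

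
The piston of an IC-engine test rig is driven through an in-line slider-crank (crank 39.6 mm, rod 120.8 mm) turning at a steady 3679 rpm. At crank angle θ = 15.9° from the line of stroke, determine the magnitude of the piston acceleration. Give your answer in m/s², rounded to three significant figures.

7310

ω = 2π·3679/60 = 385.3 rad/s
x(θ) = r cosθ + √(L² − r² sin²θ); with ω constant, a = ω²·d²x/dθ².
d²x/dθ² = −r cosθ − r²(cos2θ)/√u − r⁴ sin²2θ/(4u^{3/2}),  u = L² − r² sin²θ = 0.0144749 m².
Substituting r = 0.0396 m, L = 0.1208 m, θ = 15.9°: d²x/dθ² = -0.049261 m.
a = ω²·d²x/dθ² = (385.3)²·(-0.049261) = -7311.7 m/s²;  |a| = 7311.7 m/s².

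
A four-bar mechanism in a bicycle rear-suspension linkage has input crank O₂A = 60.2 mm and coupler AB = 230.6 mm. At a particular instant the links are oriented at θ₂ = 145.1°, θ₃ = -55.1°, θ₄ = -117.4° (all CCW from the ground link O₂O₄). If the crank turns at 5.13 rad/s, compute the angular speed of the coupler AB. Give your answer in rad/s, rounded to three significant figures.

1.50

ω₂ = 5.13 rad/s
Differentiating the loop-closure r₂e^{iθ₂}+r₃e^{iθ₃}=r₁+r₄e^{iθ₄} gives r₂ω₂e^{iθ₂}+r₃ω₃e^{iθ₃}=r₄ω₄e^{iθ₄}.
Eliminating the other unknown: ω₃ = r₂ω₂ sin(θ₄−θ₂) / [r₃ sin(θ₃−θ₄)].
Numerator sine = +0.99144; denominator sine = +0.88539.
Result = 0.0602·5.13·(+0.99144) / (0.2306·(+0.88539)) = +1.4996 rad/s; magnitude 1.4996 rad/s.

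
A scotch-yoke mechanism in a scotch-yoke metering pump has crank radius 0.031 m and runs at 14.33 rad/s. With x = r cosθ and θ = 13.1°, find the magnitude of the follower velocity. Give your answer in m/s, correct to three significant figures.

0.101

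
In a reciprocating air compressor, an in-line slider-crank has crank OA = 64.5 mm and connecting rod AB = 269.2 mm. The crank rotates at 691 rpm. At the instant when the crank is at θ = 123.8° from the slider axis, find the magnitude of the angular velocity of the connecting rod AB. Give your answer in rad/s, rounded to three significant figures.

ω = 72.36 rad/s (converted from 691 rpm).
The rod makes angle φ with the slider axis where L sinφ = r sinθ; differentiating, L cosφ·φ̇ = r ω cosθ.
L cosφ = √(L² − r² sin²θ) = 0.26381 m.
|ω_rod| = r ω |cosθ| / √(L² − r² sin²θ) = 0.0645·72.36·0.55630/0.26381 = 9.8419 rad/s.

9.84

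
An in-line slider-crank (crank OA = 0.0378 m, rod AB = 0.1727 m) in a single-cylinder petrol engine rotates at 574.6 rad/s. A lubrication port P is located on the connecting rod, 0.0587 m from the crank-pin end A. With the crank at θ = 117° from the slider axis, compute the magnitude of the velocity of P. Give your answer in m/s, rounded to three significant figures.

ω = 574.6 rad/s.  Crank-pin speed |V_A| = rω = 21.72 m/s, perpendicular to OA.
Rod angle: sinφ = −(r/L) sinθ ⇒ φ = -11.246°; ω_rod = −rω cosθ/√(L²−r²sin²θ) = +58.215 rad/s.
V_P = V_A + ω_rod × AP, with AP = 0.0587 m along the rod.
Components: V_Px = −rω sinθ − a·ω_rod·sinφ = -18.686 m/s;  V_Py = rω cosθ + a·ω_rod·cosφ = -6.509 m/s.
|V_P| = √(V_Px² + V_Py²) = 19.787 m/s.

19.8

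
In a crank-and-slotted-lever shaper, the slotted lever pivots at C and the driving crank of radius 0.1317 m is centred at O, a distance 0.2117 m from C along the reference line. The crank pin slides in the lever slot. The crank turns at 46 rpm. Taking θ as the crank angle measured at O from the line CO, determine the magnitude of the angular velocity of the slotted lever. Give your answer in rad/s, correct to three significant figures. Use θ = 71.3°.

ω = 4.817 rad/s (from 46 rpm).
Crank pin A relative to C: A = (d + r cosθ, r sinθ); lever angle φ = atan2(r sinθ, d + r cosθ).
Differentiating tanφ: φ̇ = rω(d cosθ + r)/(d² + r² + 2dr cosθ).
d² + r² + 2dr cosθ = |CA|² = 0.0800397 m²;  d cosθ + r = +0.19957 m.
|ω_lever| = |0.1317·4.817·+0.19957| / 0.0800397 = 1.5819 rad/s.

1.58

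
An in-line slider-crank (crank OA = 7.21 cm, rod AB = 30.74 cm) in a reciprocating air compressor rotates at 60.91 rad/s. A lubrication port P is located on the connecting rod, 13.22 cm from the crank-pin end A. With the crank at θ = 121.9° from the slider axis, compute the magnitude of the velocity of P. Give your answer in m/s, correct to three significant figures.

ω = 60.91 rad/s.  Crank-pin speed |V_A| = rω = 4.3916 m/s, perpendicular to OA.
Rod angle: sinφ = −(r/L) sinθ ⇒ φ = -11.486°; ω_rod = −rω cosθ/√(L²−r²sin²θ) = +7.7037 rad/s.
V_P = V_A + ω_rod × AP, with AP = 0.1322 m along the rod.
Components: V_Px = −rω sinθ − a·ω_rod·sinφ = -3.5256 m/s;  V_Py = rω cosθ + a·ω_rod·cosφ = -1.3227 m/s.
|V_P| = √(V_Px² + V_Py²) = 3.7655 m/s.

3.77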